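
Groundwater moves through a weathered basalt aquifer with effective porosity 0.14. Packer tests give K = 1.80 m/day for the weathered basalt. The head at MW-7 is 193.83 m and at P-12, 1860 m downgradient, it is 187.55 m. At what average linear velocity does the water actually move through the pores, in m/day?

0.0434

Hydraulic gradient i = (193.83 − 187.55) / 1860 = 6.28 / 1860 = 0.003376.
Darcy flux q = K · i = 1.800 × 0.003376 = 0.006077 m/day.
Seepage velocity v = q / n_e = 0.006077 / 0.14 = 0.04341 m/day.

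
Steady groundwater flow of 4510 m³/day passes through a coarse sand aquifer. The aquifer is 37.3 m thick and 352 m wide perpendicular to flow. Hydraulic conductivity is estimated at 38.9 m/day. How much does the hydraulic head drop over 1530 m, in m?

13.5

Cross-sectional area A = 352 × 37.3 = 13130 m².
From Q = K·A·i, i = Q / (K·A) = 4510 / (38.90 × 13130) = 0.008830.
Head loss Δh = i · L = 0.008830 × 1530 = 13.51 m.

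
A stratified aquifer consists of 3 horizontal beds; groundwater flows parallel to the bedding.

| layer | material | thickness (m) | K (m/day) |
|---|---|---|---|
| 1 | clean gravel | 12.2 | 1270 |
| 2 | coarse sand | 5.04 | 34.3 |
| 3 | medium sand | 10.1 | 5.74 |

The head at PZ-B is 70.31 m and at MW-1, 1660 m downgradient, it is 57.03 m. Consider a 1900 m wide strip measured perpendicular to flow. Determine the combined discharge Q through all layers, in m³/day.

Flow is parallel to layering, so each bed carries its own Darcy discharge and the transmissivities add.
Σ(K_i·b_i) = 1270×12.2 + 34.3×5.04 + 5.74×10.1 = 15725 m²/day.
Hydraulic gradient i = (70.31 − 57.03) / 1660 = 13.28 / 1660 = 0.008000.
Q = Σ(K_i·b_i) · W · i = 15725 × 1900 × 0.008000 = 2.390e+05 m³/day.

239000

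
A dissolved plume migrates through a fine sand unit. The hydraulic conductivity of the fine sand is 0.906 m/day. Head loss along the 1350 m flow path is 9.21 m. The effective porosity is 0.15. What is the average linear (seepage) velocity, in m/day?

Hydraulic gradient i = Δh / L = 9.21 / 1350 = 0.006822.
Darcy flux q = K · i = 0.9060 × 0.006822 = 0.006181 m/day.
Seepage velocity v = q / n_e = 0.006181 / 0.15 = 0.04121 m/day.

0.0412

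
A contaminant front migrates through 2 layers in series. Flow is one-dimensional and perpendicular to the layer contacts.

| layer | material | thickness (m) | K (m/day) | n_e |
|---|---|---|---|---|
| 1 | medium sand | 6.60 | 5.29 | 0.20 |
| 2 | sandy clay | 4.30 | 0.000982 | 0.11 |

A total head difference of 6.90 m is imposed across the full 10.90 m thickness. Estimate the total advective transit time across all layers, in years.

With flow normal to the layers, continuity requires the same specific discharge q through every layer.
Σ(b_i/K_i) = 6.60/5.29 + 4.30/0.000982 = 4380 d.
q = Δh / Σ(b_i/K_i) = 6.90 / 4380 = 0.001575 m/day.
In each layer the seepage velocity is v_i = q/n_i, so the layer transit time is t_i = b_i·n_i / q:
  layer 1 (medium sand): t_1 = 6.60 × 0.20 / 0.001575 = 837.9 d
  layer 2 (sandy clay): t_2 = 4.30 × 0.11 / 0.001575 = 300.3 d
Total t = Σ t_i = 1138 days = 3.116 years.

3.12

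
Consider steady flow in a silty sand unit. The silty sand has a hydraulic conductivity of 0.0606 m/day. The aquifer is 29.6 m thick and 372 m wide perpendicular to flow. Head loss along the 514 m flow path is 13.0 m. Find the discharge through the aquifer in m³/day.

16.9

Cross-sectional area A = 372 × 29.6 = 11011 m².
Hydraulic gradient i = Δh / L = 13.0 / 514 = 0.02529.
Darcy's law: Q = K · A · i = 0.06060 × 11011 × 0.02529 = 16.88 m³/day.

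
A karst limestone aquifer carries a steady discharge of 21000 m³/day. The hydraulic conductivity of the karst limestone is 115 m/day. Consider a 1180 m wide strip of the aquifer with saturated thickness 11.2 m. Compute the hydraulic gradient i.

Cross-sectional area A = 1180 × 11.2 = 13216 m².
From Q = K·A·i, i = Q / (K·A) = 21000 / (115.0 × 13216) = 0.01382.

0.0138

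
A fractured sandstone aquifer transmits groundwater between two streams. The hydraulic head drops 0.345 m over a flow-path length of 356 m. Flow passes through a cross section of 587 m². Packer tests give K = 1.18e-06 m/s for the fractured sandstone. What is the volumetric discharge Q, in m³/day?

0.0580

Convert K: 1.18e-06 m/s × 86400 = 0.1020 m/day.
Hydraulic gradient i = Δh / L = 0.345 / 356 = 0.0009691.
Darcy's law: Q = K · A · i = 0.1020 × 587.0 × 0.0009691 = 0.05800 m³/day.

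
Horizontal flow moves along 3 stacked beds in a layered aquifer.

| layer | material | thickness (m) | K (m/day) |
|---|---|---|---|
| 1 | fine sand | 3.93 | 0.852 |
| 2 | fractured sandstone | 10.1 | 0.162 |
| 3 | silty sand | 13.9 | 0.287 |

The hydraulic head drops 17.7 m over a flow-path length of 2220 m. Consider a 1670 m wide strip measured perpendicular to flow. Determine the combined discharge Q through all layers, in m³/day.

119

Flow is parallel to layering, so each bed carries its own Darcy discharge and the transmissivities add.
Σ(K_i·b_i) = 0.852×3.93 + 0.162×10.1 + 0.287×13.9 = 8.974 m²/day.
Hydraulic gradient i = Δh / L = 17.7 / 2220 = 0.007973.
Q = Σ(K_i·b_i) · W · i = 8.974 × 1670 × 0.007973 = 119.5 m³/day.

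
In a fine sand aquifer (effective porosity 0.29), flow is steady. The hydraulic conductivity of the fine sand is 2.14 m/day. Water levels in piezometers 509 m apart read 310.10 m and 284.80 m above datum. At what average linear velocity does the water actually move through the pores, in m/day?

Hydraulic gradient i = (310.10 − 284.80) / 509 = 25.3 / 509 = 0.04971.
Darcy flux q = K · i = 2.140 × 0.04971 = 0.1064 m/day.
Seepage velocity v = q / n_e = 0.1064 / 0.29 = 0.3668 m/day.

0.367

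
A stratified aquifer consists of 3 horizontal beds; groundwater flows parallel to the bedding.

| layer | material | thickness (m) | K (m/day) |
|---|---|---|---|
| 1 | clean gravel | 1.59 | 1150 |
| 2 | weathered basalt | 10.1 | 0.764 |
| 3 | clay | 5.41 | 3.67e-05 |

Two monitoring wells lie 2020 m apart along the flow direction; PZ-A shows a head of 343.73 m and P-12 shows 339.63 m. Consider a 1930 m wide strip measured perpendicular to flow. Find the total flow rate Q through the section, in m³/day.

Flow is parallel to layering, so each bed carries its own Darcy discharge and the transmissivities add.
Σ(K_i·b_i) = 1150×1.59 + 0.764×10.1 + 3.67e-05×5.41 = 1836 m²/day.
Hydraulic gradient i = (343.73 − 339.63) / 2020 = 4.1 / 2020 = 0.002030.
Q = Σ(K_i·b_i) · W · i = 1836 × 1930 × 0.002030 = 7193 m³/day.

7190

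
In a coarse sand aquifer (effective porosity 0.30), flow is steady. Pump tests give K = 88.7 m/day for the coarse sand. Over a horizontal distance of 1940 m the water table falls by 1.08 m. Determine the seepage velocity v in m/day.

Hydraulic gradient i = Δh / L = 1.08 / 1940 = 0.0005567.
Darcy flux q = K · i = 88.70 × 0.0005567 = 0.04938 m/day.
Seepage velocity v = q / n_e = 0.04938 / 0.30 = 0.1646 m/day.

0.165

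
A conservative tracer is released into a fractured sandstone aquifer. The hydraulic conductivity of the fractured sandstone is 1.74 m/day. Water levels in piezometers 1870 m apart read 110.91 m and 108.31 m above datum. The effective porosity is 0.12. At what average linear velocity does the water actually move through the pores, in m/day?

0.0202

Hydraulic gradient i = (110.91 − 108.31) / 1870 = 2.6 / 1870 = 0.001390.
Darcy flux q = K · i = 1.740 × 0.001390 = 0.002419 m/day.
Seepage velocity v = q / n_e = 0.002419 / 0.12 = 0.02016 m/day.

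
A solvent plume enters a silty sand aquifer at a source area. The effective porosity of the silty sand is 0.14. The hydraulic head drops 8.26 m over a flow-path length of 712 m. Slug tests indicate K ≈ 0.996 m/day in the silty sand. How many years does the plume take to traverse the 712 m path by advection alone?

Hydraulic gradient i = Δh / L = 8.26 / 712 = 0.01160.
Darcy flux q = K · i = 0.9960 × 0.01160 = 0.01155 m/day.
Seepage velocity v = q / n_e = 0.01155 / 0.14 = 0.08253 m/day.
Travel time t = L / v = 712 / 0.08253 = 8627 days = 23.62 years.

23.6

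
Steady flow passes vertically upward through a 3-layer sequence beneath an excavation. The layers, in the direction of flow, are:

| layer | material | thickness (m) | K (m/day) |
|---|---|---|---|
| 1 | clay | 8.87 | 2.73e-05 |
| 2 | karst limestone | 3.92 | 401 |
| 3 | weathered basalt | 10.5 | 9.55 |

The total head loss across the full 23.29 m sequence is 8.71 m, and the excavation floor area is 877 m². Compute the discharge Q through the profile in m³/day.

Flow is perpendicular to layering, so the layers act in series and the equivalent K is the thickness-weighted harmonic mean.
Total thickness L = 8.87 + 3.92 + 10.5 = 23.29 m.
Σ(b_i/K_i) = 8.87/2.73e-05 + 3.92/401 + 10.5/9.55 = 3.249e+05 d.
K_eq = L / Σ(b_i/K_i) = 23.29 / 3.249e+05 = 7.168e-05 m/day.
Q = K_eq · A · (Δh/L) = 7.168e-05 × 877 × (8.71/23.29) = 0.02351 m³/day.

0.0235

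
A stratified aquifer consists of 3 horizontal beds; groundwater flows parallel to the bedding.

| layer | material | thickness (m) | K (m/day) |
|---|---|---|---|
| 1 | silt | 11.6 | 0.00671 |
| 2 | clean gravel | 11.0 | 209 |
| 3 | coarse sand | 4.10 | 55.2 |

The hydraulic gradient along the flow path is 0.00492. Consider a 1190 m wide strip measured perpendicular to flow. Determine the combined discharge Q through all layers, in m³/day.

14800

Flow is parallel to layering, so each bed carries its own Darcy discharge and the transmissivities add.
Σ(K_i·b_i) = 0.00671×11.6 + 209×11.0 + 55.2×4.10 = 2525 m²/day.
Hydraulic gradient i = 0.00492.
Q = Σ(K_i·b_i) · W · i = 2525 × 1190 × 0.004920 = 14786 m³/day.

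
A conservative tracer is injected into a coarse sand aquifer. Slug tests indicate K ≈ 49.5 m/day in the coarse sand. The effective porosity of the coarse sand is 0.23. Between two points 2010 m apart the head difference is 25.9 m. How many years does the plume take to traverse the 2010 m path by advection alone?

Hydraulic gradient i = Δh / L = 25.9 / 2010 = 0.01289.
Darcy flux q = K · i = 49.50 × 0.01289 = 0.6378 m/day.
Seepage velocity v = q / n_e = 0.6378 / 0.23 = 2.773 m/day.
Travel time t = L / v = 2010 / 2.773 = 724.8 days = 1.984 years.

1.98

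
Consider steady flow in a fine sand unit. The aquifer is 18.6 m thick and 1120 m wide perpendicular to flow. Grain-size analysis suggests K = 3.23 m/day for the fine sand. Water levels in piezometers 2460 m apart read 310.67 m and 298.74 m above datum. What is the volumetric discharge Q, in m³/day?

Cross-sectional area A = 1120 × 18.6 = 20832 m².
Hydraulic gradient i = (310.67 − 298.74) / 2460 = 11.93 / 2460 = 0.004850.
Darcy's law: Q = K · A · i = 3.230 × 20832 × 0.004850 = 326.3 m³/day.

326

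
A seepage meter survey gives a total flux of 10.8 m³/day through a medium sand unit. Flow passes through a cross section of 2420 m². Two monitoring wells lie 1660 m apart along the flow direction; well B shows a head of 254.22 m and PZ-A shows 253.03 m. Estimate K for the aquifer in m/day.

6.23

Hydraulic gradient i = (254.22 − 253.03) / 1660 = 1.19 / 1660 = 0.0007169.
From Q = K·A·i, K = Q / (A·i) = 10.8 / (2420 × 0.0007169) = 6.225 m/day.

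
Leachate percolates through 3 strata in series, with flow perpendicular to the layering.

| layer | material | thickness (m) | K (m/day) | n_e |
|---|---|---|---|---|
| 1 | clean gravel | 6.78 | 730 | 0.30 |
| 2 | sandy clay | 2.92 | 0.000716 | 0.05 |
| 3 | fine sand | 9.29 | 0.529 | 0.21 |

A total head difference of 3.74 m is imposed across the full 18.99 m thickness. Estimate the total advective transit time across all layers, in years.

12.4

With flow normal to the layers, continuity requires the same specific discharge q through every layer.
Σ(b_i/K_i) = 6.78/730 + 2.92/0.000716 + 9.29/0.529 = 4096 d.
q = Δh / Σ(b_i/K_i) = 3.74 / 4096 = 0.0009131 m/day.
In each layer the seepage velocity is v_i = q/n_i, so the layer transit time is t_i = b_i·n_i / q:
  layer 1 (clean gravel): t_1 = 6.78 × 0.30 / 0.0009131 = 2227 d
  layer 2 (sandy clay): t_2 = 2.92 × 0.05 / 0.0009131 = 159.9 d
  layer 3 (fine sand): t_3 = 9.29 × 0.21 / 0.0009131 = 2136 d
Total t = Σ t_i = 4524 days = 12.39 years.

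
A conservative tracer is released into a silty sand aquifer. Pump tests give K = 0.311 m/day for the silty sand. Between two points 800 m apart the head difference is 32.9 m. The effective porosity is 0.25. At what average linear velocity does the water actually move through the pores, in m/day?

Hydraulic gradient i = Δh / L = 32.9 / 800 = 0.04112.
Darcy flux q = K · i = 0.3110 × 0.04112 = 0.01279 m/day.
Seepage velocity v = q / n_e = 0.01279 / 0.25 = 0.05116 m/day.

0.0512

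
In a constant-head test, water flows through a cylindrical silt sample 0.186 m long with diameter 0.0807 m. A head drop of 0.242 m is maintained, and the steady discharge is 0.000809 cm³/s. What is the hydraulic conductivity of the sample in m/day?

Cross-sectional area A = π·(d/2)² = π × (0.0807/2)² = 0.005115 m².
Convert discharge: 0.000809 cm³/s = 8.090e-10 m³/s.
Darcy's law rearranged: K = Q·L / (A·Δh) = 8.090e-10 × 0.186 / (0.005115 × 0.242) = 1.216e-07 m/s = 0.01050 m/day.

0.0105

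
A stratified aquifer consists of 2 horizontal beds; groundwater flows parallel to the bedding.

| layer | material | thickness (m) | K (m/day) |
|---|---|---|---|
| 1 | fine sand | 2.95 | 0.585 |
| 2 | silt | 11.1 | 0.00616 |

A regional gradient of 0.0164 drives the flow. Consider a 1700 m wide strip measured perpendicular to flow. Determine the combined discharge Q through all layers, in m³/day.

Flow is parallel to layering, so each bed carries its own Darcy discharge and the transmissivities add.
Σ(K_i·b_i) = 0.585×2.95 + 0.00616×11.1 = 1.794 m²/day.
Hydraulic gradient i = 0.0164.
Q = Σ(K_i·b_i) · W · i = 1.794 × 1700 × 0.01640 = 50.02 m³/day.

50.0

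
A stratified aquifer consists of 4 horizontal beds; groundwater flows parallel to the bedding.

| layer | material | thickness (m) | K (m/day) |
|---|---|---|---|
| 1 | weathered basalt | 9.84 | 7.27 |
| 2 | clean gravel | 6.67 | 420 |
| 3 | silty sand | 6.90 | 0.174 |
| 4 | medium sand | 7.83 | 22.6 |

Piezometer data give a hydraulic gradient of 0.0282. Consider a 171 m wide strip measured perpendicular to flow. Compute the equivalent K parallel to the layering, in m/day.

97.7

Flow is parallel to layering, so each bed carries its own Darcy discharge and the transmissivities add.
Σ(K_i·b_i) = 7.27×9.84 + 420×6.67 + 0.174×6.90 + 22.6×7.83 = 3051 m²/day.
Total thickness b = 31.24 m, so K_eq = Σ(K_i·b_i)/b = 97.67 m/day.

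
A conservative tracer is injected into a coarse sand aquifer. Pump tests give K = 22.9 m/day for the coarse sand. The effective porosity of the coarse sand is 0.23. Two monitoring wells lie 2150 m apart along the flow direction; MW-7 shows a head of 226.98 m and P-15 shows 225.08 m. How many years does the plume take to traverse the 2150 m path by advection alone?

66.9

Hydraulic gradient i = (226.98 − 225.08) / 2150 = 1.9 / 2150 = 0.0008837.
Darcy flux q = K · i = 22.90 × 0.0008837 = 0.02024 m/day.
Seepage velocity v = q / n_e = 0.02024 / 0.23 = 0.08799 m/day.
Travel time t = L / v = 2150 / 0.08799 = 24435 days = 66.90 years.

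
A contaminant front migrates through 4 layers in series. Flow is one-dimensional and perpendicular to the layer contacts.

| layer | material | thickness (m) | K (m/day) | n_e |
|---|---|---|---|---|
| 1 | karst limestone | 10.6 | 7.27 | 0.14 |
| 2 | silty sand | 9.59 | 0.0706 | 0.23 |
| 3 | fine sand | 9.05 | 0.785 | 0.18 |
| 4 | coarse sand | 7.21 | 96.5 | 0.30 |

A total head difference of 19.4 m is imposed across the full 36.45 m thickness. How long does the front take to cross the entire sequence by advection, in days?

With flow normal to the layers, continuity requires the same specific discharge q through every layer.
Σ(b_i/K_i) = 10.6/7.27 + 9.59/0.0706 + 9.05/0.785 + 7.21/96.5 = 148.9 d.
q = Δh / Σ(b_i/K_i) = 19.4 / 148.9 = 0.1303 m/day.
In each layer the seepage velocity is v_i = q/n_i, so the layer transit time is t_i = b_i·n_i / q:
  layer 1 (karst limestone): t_1 = 10.6 × 0.14 / 0.1303 = 11.39 d
  layer 2 (silty sand): t_2 = 9.59 × 0.23 / 0.1303 = 16.93 d
  layer 3 (fine sand): t_3 = 9.05 × 0.18 / 0.1303 = 12.50 d
  layer 4 (coarse sand): t_4 = 7.21 × 0.30 / 0.1303 = 16.60 d
Total t = Σ t_i = 57.42 days.

57.4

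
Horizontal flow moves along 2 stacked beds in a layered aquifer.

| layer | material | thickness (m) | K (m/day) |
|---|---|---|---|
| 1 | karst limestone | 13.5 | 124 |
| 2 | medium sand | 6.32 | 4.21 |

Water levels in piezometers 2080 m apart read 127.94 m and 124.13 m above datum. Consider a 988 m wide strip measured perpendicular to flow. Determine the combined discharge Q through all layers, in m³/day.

3080

Flow is parallel to layering, so each bed carries its own Darcy discharge and the transmissivities add.
Σ(K_i·b_i) = 124×13.5 + 4.21×6.32 = 1701 m²/day.
Hydraulic gradient i = (127.94 − 124.13) / 2080 = 3.81 / 2080 = 0.001832.
Q = Σ(K_i·b_i) · W · i = 1701 × 988 × 0.001832 = 3078 m³/day.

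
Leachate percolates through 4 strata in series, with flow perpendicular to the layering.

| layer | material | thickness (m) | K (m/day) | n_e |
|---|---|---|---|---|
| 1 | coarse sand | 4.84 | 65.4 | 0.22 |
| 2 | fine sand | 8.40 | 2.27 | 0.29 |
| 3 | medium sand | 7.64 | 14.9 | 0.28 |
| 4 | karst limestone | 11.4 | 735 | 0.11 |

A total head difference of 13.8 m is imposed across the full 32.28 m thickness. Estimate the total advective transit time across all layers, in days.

With flow normal to the layers, continuity requires the same specific discharge q through every layer.
Σ(b_i/K_i) = 4.84/65.4 + 8.40/2.27 + 7.64/14.9 + 11.4/735 = 4.303 d.
q = Δh / Σ(b_i/K_i) = 13.8 / 4.303 = 3.207 m/day.
In each layer the seepage velocity is v_i = q/n_i, so the layer transit time is t_i = b_i·n_i / q:
  layer 1 (coarse sand): t_1 = 4.84 × 0.22 / 3.207 = 0.3320 d
  layer 2 (fine sand): t_2 = 8.40 × 0.29 / 3.207 = 0.7595 d
  layer 3 (medium sand): t_3 = 7.64 × 0.28 / 3.207 = 0.6670 d
  layer 4 (karst limestone): t_4 = 11.4 × 0.11 / 3.207 = 0.3910 d
Total t = Σ t_i = 2.149 days.

2.15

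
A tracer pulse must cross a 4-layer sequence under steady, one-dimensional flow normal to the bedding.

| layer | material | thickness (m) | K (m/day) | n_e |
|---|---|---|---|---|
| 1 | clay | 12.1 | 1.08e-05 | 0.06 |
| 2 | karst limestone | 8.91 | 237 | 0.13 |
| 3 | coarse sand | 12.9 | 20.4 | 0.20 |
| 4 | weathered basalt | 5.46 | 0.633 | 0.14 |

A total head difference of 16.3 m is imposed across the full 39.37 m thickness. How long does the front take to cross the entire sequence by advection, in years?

With flow normal to the layers, continuity requires the same specific discharge q through every layer.
Σ(b_i/K_i) = 12.1/1.08e-05 + 8.91/237 + 12.9/20.4 + 5.46/0.633 = 1.120e+06 d.
q = Δh / Σ(b_i/K_i) = 16.3 / 1.120e+06 = 1.455e-05 m/day.
In each layer the seepage velocity is v_i = q/n_i, so the layer transit time is t_i = b_i·n_i / q:
  layer 1 (clay): t_1 = 12.1 × 0.06 / 1.455e-05 = 49902 d
  layer 2 (karst limestone): t_2 = 8.91 × 0.13 / 1.455e-05 = 79616 d
  layer 3 (coarse sand): t_3 = 12.9 × 0.20 / 1.455e-05 = 1.773e+05 d
  layer 4 (weathered basalt): t_4 = 5.46 × 0.14 / 1.455e-05 = 52541 d
Total t = Σ t_i = 3.594e+05 days = 984.0 years.

984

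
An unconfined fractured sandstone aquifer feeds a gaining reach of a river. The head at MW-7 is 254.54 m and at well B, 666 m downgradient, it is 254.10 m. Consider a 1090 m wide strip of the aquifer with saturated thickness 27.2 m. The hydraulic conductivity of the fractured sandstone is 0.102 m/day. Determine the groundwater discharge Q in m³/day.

Cross-sectional area A = 1090 × 27.2 = 29648 m².
Hydraulic gradient i = (254.54 − 254.10) / 666 = 0.44 / 666 = 0.0006607.
Darcy's law: Q = K · A · i = 0.1020 × 29648 × 0.0006607 = 1.998 m³/day.

2.00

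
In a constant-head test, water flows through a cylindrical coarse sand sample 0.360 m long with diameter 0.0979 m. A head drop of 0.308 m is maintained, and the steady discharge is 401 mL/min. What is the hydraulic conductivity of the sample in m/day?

Cross-sectional area A = π·(d/2)² = π × (0.0979/2)² = 0.007528 m².
Convert discharge: 401 mL/min = 6.683e-06 m³/s.
Darcy's law rearranged: K = Q·L / (A·Δh) = 6.683e-06 × 0.360 / (0.007528 × 0.308) = 0.001038 m/s = 89.66 m/day.

89.7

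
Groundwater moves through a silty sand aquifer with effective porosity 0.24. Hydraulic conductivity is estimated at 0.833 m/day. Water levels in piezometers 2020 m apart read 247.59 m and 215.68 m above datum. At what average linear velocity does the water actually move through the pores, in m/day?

0.0548

Hydraulic gradient i = (247.59 − 215.68) / 2020 = 31.91 / 2020 = 0.01580.
Darcy flux q = K · i = 0.8330 × 0.01580 = 0.01316 m/day.
Seepage velocity v = q / n_e = 0.01316 / 0.24 = 0.05483 m/day.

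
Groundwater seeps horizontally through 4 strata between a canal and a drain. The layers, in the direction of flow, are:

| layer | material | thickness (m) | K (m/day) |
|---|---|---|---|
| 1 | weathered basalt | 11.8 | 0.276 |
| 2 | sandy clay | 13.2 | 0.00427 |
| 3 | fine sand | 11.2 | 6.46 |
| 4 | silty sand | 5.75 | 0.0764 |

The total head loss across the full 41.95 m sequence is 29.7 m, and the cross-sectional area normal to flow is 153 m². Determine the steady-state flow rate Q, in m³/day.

Flow is perpendicular to layering, so the layers act in series and the equivalent K is the thickness-weighted harmonic mean.
Total thickness L = 11.8 + 13.2 + 11.2 + 5.75 = 41.95 m.
Σ(b_i/K_i) = 11.8/0.276 + 13.2/0.00427 + 11.2/6.46 + 5.75/0.0764 = 3211 d.
K_eq = L / Σ(b_i/K_i) = 41.95 / 3211 = 0.01306 m/day.
Q = K_eq · A · (Δh/L) = 0.01306 × 153 × (29.7/41.95) = 1.415 m³/day.

1.42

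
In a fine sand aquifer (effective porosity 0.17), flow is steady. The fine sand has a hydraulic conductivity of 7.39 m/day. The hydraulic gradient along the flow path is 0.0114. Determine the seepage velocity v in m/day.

0.496

Hydraulic gradient i = 0.0114.
Darcy flux q = K · i = 7.390 × 0.01140 = 0.08425 m/day.
Seepage velocity v = q / n_e = 0.08425 / 0.17 = 0.4956 m/day.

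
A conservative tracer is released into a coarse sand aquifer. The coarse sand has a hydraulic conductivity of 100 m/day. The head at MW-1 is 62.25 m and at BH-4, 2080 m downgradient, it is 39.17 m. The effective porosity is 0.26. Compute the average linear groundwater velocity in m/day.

Hydraulic gradient i = (62.25 − 39.17) / 2080 = 23.08 / 2080 = 0.01110.
Darcy flux q = K · i = 100.0 × 0.01110 = 1.110 m/day.
Seepage velocity v = q / n_e = 1.110 / 0.26 = 4.268 m/day.

4.27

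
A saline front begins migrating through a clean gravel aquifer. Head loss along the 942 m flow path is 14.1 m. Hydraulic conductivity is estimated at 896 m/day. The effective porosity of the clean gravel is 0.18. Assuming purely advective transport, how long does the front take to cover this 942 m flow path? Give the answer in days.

12.6

Hydraulic gradient i = Δh / L = 14.1 / 942 = 0.01497.
Darcy flux q = K · i = 896.0 × 0.01497 = 13.41 m/day.
Seepage velocity v = q / n_e = 13.41 / 0.18 = 74.51 m/day.
Travel time t = L / v = 942 / 74.51 = 12.64 days.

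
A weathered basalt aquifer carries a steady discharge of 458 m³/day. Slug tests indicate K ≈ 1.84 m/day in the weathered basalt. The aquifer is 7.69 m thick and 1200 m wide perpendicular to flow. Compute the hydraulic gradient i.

Cross-sectional area A = 1200 × 7.69 = 9228 m².
From Q = K·A·i, i = Q / (K·A) = 458 / (1.840 × 9228) = 0.02697.

0.0270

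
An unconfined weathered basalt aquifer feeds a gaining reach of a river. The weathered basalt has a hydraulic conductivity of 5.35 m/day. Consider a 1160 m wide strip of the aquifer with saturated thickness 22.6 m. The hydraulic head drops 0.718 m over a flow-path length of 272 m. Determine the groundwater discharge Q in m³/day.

Cross-sectional area A = 1160 × 22.6 = 26216 m².
Hydraulic gradient i = Δh / L = 0.718 / 272 = 0.002640.
Darcy's law: Q = K · A · i = 5.350 × 26216 × 0.002640 = 370.2 m³/day.

370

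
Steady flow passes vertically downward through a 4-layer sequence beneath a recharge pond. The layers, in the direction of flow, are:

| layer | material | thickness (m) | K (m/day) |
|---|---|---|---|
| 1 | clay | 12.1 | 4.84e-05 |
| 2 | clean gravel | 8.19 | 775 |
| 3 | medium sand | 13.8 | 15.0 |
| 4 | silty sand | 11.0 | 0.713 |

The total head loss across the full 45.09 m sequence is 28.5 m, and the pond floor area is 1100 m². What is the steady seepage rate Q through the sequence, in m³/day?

0.125

Flow is perpendicular to layering, so the layers act in series and the equivalent K is the thickness-weighted harmonic mean.
Total thickness L = 12.1 + 8.19 + 13.8 + 11.0 = 45.09 m.
Σ(b_i/K_i) = 12.1/4.84e-05 + 8.19/775 + 13.8/15.0 + 11.0/0.713 = 2.500e+05 d.
K_eq = L / Σ(b_i/K_i) = 45.09 / 2.500e+05 = 0.0001803 m/day.
Q = K_eq · A · (Δh/L) = 0.0001803 × 1100 × (28.5/45.09) = 0.1254 m³/day.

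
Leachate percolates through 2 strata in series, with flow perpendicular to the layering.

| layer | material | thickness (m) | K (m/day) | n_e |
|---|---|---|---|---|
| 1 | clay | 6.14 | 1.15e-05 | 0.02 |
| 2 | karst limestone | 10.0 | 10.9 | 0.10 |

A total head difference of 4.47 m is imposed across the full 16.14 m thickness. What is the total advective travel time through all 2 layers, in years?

367

With flow normal to the layers, continuity requires the same specific discharge q through every layer.
Σ(b_i/K_i) = 6.14/1.15e-05 + 10.0/10.9 = 5.339e+05 d.
q = Δh / Σ(b_i/K_i) = 4.47 / 5.339e+05 = 8.372e-06 m/day.
In each layer the seepage velocity is v_i = q/n_i, so the layer transit time is t_i = b_i·n_i / q:
  layer 1 (clay): t_1 = 6.14 × 0.02 / 8.372e-06 = 14668 d
  layer 2 (karst limestone): t_2 = 10.0 × 0.10 / 8.372e-06 = 1.194e+05 d
Total t = Σ t_i = 1.341e+05 days = 367.2 years.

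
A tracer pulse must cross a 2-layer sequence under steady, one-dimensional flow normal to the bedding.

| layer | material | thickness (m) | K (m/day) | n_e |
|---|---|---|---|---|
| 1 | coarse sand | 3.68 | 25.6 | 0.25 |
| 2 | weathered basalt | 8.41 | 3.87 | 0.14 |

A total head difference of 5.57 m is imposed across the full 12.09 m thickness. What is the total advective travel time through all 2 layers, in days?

With flow normal to the layers, continuity requires the same specific discharge q through every layer.
Σ(b_i/K_i) = 3.68/25.6 + 8.41/3.87 = 2.317 d.
q = Δh / Σ(b_i/K_i) = 5.57 / 2.317 = 2.404 m/day.
In each layer the seepage velocity is v_i = q/n_i, so the layer transit time is t_i = b_i·n_i / q:
  layer 1 (coarse sand): t_1 = 3.68 × 0.25 / 2.404 = 0.3827 d
  layer 2 (weathered basalt): t_2 = 8.41 × 0.14 / 2.404 = 0.4897 d
Total t = Σ t_i = 0.8724 days.

0.872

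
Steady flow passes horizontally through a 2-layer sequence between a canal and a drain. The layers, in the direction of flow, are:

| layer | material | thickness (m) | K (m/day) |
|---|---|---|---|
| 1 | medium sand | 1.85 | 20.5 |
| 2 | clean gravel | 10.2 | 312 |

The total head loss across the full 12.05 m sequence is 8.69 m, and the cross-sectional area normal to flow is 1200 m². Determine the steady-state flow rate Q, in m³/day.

84800

Flow is perpendicular to layering, so the layers act in series and the equivalent K is the thickness-weighted harmonic mean.
Total thickness L = 1.85 + 10.2 = 12.05 m.
Σ(b_i/K_i) = 1.85/20.5 + 10.2/312 = 0.1229 d.
K_eq = L / Σ(b_i/K_i) = 12.05 / 0.1229 = 98.02 m/day.
Q = K_eq · A · (Δh/L) = 98.02 × 1200 × (8.69/12.05) = 84824 m³/day.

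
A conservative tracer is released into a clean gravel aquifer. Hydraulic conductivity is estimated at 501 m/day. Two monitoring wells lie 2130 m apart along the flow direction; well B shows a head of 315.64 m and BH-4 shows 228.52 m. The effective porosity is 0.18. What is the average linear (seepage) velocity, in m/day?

114

Hydraulic gradient i = (315.64 − 228.52) / 2130 = 87.12 / 2130 = 0.04090.
Darcy flux q = K · i = 501.0 × 0.04090 = 20.49 m/day.
Seepage velocity v = q / n_e = 20.49 / 0.18 = 113.8 m/day.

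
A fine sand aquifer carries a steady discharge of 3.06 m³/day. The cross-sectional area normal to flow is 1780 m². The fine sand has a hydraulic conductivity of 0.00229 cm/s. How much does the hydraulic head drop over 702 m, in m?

0.610

Convert K: 0.00229 cm/s × 864 = 1.979 m/day.
From Q = K·A·i, i = Q / (K·A) = 3.06 / (1.979 × 1780) = 0.0008689.
Head loss Δh = i · L = 0.0008689 × 702 = 0.6099 m.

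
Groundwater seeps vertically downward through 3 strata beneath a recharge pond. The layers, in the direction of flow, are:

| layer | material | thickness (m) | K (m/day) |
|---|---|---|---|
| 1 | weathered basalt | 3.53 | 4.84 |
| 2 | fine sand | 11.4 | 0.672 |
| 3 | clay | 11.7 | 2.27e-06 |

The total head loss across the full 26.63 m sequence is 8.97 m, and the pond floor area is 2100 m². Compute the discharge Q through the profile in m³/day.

0.00365

Flow is perpendicular to layering, so the layers act in series and the equivalent K is the thickness-weighted harmonic mean.
Total thickness L = 3.53 + 11.4 + 11.7 = 26.63 m.
Σ(b_i/K_i) = 3.53/4.84 + 11.4/0.672 + 11.7/2.27e-06 = 5.154e+06 d.
K_eq = L / Σ(b_i/K_i) = 26.63 / 5.154e+06 = 5.167e-06 m/day.
Q = K_eq · A · (Δh/L) = 5.167e-06 × 2100 × (8.97/26.63) = 0.003655 m³/day.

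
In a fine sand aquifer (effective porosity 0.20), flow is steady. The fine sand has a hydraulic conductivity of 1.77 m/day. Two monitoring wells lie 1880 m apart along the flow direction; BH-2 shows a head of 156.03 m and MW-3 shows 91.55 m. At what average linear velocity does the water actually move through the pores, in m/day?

Hydraulic gradient i = (156.03 − 91.55) / 1880 = 64.48 / 1880 = 0.03430.
Darcy flux q = K · i = 1.770 × 0.03430 = 0.06071 m/day.
Seepage velocity v = q / n_e = 0.06071 / 0.20 = 0.3035 m/day.

0.304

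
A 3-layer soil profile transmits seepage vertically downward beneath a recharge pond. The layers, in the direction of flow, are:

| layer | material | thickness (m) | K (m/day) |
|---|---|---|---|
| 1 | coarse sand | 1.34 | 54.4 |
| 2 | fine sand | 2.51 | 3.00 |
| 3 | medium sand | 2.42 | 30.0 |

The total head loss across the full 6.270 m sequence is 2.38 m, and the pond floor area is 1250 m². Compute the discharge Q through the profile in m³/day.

Flow is perpendicular to layering, so the layers act in series and the equivalent K is the thickness-weighted harmonic mean.
Total thickness L = 1.34 + 2.51 + 2.42 = 6.270 m.
Σ(b_i/K_i) = 1.34/54.4 + 2.51/3.00 + 2.42/30.0 = 0.9420 d.
K_eq = L / Σ(b_i/K_i) = 6.270 / 0.9420 = 6.656 m/day.
Q = K_eq · A · (Δh/L) = 6.656 × 1250 × (2.38/6.270) = 3158 m³/day.

3160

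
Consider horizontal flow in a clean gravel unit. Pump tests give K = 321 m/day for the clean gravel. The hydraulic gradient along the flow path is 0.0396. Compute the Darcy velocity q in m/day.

Hydraulic gradient i = 0.0396.
Specific discharge q = K · i = 321.0 × 0.03960 = 12.71 m/day.

12.7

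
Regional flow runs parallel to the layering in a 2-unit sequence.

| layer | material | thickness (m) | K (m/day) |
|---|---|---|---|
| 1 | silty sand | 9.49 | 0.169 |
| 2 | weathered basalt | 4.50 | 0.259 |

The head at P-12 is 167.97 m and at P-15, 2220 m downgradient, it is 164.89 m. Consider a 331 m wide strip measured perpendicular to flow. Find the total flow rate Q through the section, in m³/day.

1.27

Flow is parallel to layering, so each bed carries its own Darcy discharge and the transmissivities add.
Σ(K_i·b_i) = 0.169×9.49 + 0.259×4.50 = 2.769 m²/day.
Hydraulic gradient i = (167.97 − 164.89) / 2220 = 3.08 / 2220 = 0.001387.
Q = Σ(K_i·b_i) · W · i = 2.769 × 331 × 0.001387 = 1.272 m³/day.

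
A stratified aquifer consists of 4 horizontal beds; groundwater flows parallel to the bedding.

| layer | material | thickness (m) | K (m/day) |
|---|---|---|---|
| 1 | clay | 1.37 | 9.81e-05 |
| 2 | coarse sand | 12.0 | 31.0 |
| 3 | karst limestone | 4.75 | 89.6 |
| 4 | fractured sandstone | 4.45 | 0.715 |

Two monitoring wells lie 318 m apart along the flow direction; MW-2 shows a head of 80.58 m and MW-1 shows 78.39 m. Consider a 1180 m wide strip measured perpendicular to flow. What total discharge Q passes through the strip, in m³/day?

Flow is parallel to layering, so each bed carries its own Darcy discharge and the transmissivities add.
Σ(K_i·b_i) = 9.81e-05×1.37 + 31.0×12.0 + 89.6×4.75 + 0.715×4.45 = 800.8 m²/day.
Hydraulic gradient i = (80.58 − 78.39) / 318 = 2.19 / 318 = 0.006887.
Q = Σ(K_i·b_i) · W · i = 800.8 × 1180 × 0.006887 = 6507 m³/day.

6510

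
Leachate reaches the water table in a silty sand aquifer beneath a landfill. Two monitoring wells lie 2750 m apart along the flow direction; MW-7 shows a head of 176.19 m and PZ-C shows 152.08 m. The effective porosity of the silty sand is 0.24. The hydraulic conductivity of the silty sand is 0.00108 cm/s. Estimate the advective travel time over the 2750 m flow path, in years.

Convert K: 0.00108 cm/s × 864 = 0.9331 m/day.
Hydraulic gradient i = (176.19 − 152.08) / 2750 = 24.11 / 2750 = 0.008767.
Darcy flux q = K · i = 0.9331 × 0.008767 = 0.008181 m/day.
Seepage velocity v = q / n_e = 0.008181 / 0.24 = 0.03409 m/day.
Travel time t = L / v = 2750 / 0.03409 = 80676 days = 220.9 years.

221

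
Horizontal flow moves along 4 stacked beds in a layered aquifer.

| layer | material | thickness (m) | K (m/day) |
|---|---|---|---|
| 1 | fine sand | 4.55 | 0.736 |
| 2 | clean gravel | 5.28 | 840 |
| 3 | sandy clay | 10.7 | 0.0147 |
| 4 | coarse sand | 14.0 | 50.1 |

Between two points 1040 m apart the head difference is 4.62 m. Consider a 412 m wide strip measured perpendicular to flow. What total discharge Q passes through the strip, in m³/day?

9410

Flow is parallel to layering, so each bed carries its own Darcy discharge and the transmissivities add.
Σ(K_i·b_i) = 0.736×4.55 + 840×5.28 + 0.0147×10.7 + 50.1×14.0 = 5140 m²/day.
Hydraulic gradient i = Δh / L = 4.62 / 1040 = 0.004442.
Q = Σ(K_i·b_i) · W · i = 5140 × 412 × 0.004442 = 9408 m³/day.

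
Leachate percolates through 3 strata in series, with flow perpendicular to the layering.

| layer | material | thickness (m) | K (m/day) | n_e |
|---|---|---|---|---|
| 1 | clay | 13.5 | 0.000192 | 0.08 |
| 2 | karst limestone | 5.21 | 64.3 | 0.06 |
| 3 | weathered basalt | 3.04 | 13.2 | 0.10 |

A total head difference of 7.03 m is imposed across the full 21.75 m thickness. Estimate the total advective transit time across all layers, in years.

46.5

With flow normal to the layers, continuity requires the same specific discharge q through every layer.
Σ(b_i/K_i) = 13.5/0.000192 + 5.21/64.3 + 3.04/13.2 = 70313 d.
q = Δh / Σ(b_i/K_i) = 7.03 / 70313 = 9.998e-05 m/day.
In each layer the seepage velocity is v_i = q/n_i, so the layer transit time is t_i = b_i·n_i / q:
  layer 1 (clay): t_1 = 13.5 × 0.08 / 9.998e-05 = 10802 d
  layer 2 (karst limestone): t_2 = 5.21 × 0.06 / 9.998e-05 = 3127 d
  layer 3 (weathered basalt): t_3 = 3.04 × 0.10 / 9.998e-05 = 3041 d
Total t = Σ t_i = 16969 days = 46.46 years.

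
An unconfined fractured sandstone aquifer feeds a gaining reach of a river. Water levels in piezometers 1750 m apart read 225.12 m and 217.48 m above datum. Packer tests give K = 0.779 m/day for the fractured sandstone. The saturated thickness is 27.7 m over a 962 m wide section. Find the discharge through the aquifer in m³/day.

Cross-sectional area A = 962 × 27.7 = 26647 m².
Hydraulic gradient i = (225.12 − 217.48) / 1750 = 7.64 / 1750 = 0.004366.
Darcy's law: Q = K · A · i = 0.7790 × 26647 × 0.004366 = 90.62 m³/day.

90.6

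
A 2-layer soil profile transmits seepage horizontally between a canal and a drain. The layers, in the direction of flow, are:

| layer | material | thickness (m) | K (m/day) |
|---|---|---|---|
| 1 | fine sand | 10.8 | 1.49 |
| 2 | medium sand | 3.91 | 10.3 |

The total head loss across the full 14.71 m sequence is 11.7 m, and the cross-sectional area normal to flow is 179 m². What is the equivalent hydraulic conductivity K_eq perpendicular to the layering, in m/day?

Flow is perpendicular to layering, so the layers act in series and the equivalent K is the thickness-weighted harmonic mean.
Total thickness L = 10.8 + 3.91 = 14.71 m.
Σ(b_i/K_i) = 10.8/1.49 + 3.91/10.3 = 7.628 d.
K_eq = L / Σ(b_i/K_i) = 14.71 / 7.628 = 1.928 m/day.

1.93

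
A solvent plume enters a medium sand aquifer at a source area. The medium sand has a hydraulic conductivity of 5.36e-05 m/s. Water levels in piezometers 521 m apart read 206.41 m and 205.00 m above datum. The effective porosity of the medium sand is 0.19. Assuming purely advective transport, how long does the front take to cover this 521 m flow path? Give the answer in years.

21.6

Convert K: 5.36e-05 m/s × 86400 = 4.631 m/day.
Hydraulic gradient i = (206.41 − 205.00) / 521 = 1.41 / 521 = 0.002706.
Darcy flux q = K · i = 4.631 × 0.002706 = 0.01253 m/day.
Seepage velocity v = q / n_e = 0.01253 / 0.19 = 0.06596 m/day.
Travel time t = L / v = 521 / 0.06596 = 7898 days = 21.62 years.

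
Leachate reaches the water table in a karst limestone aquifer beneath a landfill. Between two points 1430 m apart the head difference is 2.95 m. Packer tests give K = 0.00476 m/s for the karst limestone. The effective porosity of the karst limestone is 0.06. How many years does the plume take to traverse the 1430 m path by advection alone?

0.277

Convert K: 0.00476 m/s × 86400 = 411.3 m/day.
Hydraulic gradient i = Δh / L = 2.95 / 1430 = 0.002063.
Darcy flux q = K · i = 411.3 × 0.002063 = 0.8484 m/day.
Seepage velocity v = q / n_e = 0.8484 / 0.06 = 14.14 m/day.
Travel time t = L / v = 1430 / 14.14 = 101.1 days = 0.2769 years.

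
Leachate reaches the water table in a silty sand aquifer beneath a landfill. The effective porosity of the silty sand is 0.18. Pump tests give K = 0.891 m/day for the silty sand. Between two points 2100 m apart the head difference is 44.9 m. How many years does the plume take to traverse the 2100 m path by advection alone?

Hydraulic gradient i = Δh / L = 44.9 / 2100 = 0.02138.
Darcy flux q = K · i = 0.8910 × 0.02138 = 0.01905 m/day.
Seepage velocity v = q / n_e = 0.01905 / 0.18 = 0.1058 m/day.
Travel time t = L / v = 2100 / 0.1058 = 19842 days = 54.32 years.

54.3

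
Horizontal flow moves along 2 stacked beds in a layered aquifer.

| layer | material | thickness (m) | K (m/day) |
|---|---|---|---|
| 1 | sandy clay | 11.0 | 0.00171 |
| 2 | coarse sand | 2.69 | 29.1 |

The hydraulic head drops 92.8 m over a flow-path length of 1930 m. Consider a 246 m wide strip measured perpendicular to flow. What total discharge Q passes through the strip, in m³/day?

926

Flow is parallel to layering, so each bed carries its own Darcy discharge and the transmissivities add.
Σ(K_i·b_i) = 0.00171×11.0 + 29.1×2.69 = 78.30 m²/day.
Hydraulic gradient i = Δh / L = 92.8 / 1930 = 0.04808.
Q = Σ(K_i·b_i) · W · i = 78.30 × 246 × 0.04808 = 926.1 m³/day.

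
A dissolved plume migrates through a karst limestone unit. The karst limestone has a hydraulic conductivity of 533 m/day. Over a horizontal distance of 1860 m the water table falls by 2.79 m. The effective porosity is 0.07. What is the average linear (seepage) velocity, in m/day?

11.4

Hydraulic gradient i = Δh / L = 2.79 / 1860 = 0.001500.
Darcy flux q = K · i = 533.0 × 0.001500 = 0.7995 m/day.
Seepage velocity v = q / n_e = 0.7995 / 0.07 = 11.42 m/day.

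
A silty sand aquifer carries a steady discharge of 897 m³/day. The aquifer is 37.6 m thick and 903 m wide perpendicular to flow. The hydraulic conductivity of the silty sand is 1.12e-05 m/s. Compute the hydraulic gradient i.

Convert K: 1.12e-05 m/s × 86400 = 0.9677 m/day.
Cross-sectional area A = 903 × 37.6 = 33953 m².
From Q = K·A·i, i = Q / (K·A) = 897 / (0.9677 × 33953) = 0.02730.

0.0273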